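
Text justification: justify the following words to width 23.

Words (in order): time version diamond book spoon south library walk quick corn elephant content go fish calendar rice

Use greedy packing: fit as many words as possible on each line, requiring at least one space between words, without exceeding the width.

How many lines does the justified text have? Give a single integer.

Line 1: ['time', 'version', 'diamond'] (min_width=20, slack=3)
Line 2: ['book', 'spoon', 'south'] (min_width=16, slack=7)
Line 3: ['library', 'walk', 'quick', 'corn'] (min_width=23, slack=0)
Line 4: ['elephant', 'content', 'go'] (min_width=19, slack=4)
Line 5: ['fish', 'calendar', 'rice'] (min_width=18, slack=5)
Total lines: 5

Answer: 5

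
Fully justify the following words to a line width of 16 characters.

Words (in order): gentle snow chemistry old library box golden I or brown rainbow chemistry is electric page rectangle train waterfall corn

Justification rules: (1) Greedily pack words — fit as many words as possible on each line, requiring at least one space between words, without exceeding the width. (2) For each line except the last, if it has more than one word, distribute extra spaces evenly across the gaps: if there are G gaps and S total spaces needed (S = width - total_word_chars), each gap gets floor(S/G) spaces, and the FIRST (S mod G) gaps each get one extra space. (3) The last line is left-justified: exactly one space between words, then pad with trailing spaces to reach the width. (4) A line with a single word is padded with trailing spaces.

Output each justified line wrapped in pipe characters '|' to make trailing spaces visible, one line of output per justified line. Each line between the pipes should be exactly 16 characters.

Answer: |gentle      snow|
|chemistry    old|
|library      box|
|golden    I   or|
|brown    rainbow|
|chemistry     is|
|electric    page|
|rectangle  train|
|waterfall corn  |

Derivation:
Line 1: ['gentle', 'snow'] (min_width=11, slack=5)
Line 2: ['chemistry', 'old'] (min_width=13, slack=3)
Line 3: ['library', 'box'] (min_width=11, slack=5)
Line 4: ['golden', 'I', 'or'] (min_width=11, slack=5)
Line 5: ['brown', 'rainbow'] (min_width=13, slack=3)
Line 6: ['chemistry', 'is'] (min_width=12, slack=4)
Line 7: ['electric', 'page'] (min_width=13, slack=3)
Line 8: ['rectangle', 'train'] (min_width=15, slack=1)
Line 9: ['waterfall', 'corn'] (min_width=14, slack=2)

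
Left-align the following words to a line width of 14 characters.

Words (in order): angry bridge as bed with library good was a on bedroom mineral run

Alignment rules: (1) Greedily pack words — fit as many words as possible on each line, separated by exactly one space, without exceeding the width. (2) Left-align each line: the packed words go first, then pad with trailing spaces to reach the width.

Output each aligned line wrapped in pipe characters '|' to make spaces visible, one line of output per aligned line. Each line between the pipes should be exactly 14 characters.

Answer: |angry bridge  |
|as bed with   |
|library good  |
|was a on      |
|bedroom       |
|mineral run   |

Derivation:
Line 1: ['angry', 'bridge'] (min_width=12, slack=2)
Line 2: ['as', 'bed', 'with'] (min_width=11, slack=3)
Line 3: ['library', 'good'] (min_width=12, slack=2)
Line 4: ['was', 'a', 'on'] (min_width=8, slack=6)
Line 5: ['bedroom'] (min_width=7, slack=7)
Line 6: ['mineral', 'run'] (min_width=11, slack=3)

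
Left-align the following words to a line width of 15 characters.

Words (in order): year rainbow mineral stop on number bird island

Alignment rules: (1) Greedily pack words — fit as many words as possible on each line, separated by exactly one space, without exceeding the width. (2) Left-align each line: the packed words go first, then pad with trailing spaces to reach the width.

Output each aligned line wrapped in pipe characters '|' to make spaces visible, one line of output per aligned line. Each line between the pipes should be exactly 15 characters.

Answer: |year rainbow   |
|mineral stop on|
|number bird    |
|island         |

Derivation:
Line 1: ['year', 'rainbow'] (min_width=12, slack=3)
Line 2: ['mineral', 'stop', 'on'] (min_width=15, slack=0)
Line 3: ['number', 'bird'] (min_width=11, slack=4)
Line 4: ['island'] (min_width=6, slack=9)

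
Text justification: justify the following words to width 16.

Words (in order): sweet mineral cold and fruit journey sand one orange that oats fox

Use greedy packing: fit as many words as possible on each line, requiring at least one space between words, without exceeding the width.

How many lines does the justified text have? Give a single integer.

Line 1: ['sweet', 'mineral'] (min_width=13, slack=3)
Line 2: ['cold', 'and', 'fruit'] (min_width=14, slack=2)
Line 3: ['journey', 'sand', 'one'] (min_width=16, slack=0)
Line 4: ['orange', 'that', 'oats'] (min_width=16, slack=0)
Line 5: ['fox'] (min_width=3, slack=13)
Total lines: 5

Answer: 5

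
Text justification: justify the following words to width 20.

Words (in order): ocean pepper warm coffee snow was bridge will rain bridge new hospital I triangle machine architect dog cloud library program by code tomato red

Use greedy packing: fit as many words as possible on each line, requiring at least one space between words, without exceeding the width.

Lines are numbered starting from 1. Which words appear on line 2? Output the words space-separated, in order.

Line 1: ['ocean', 'pepper', 'warm'] (min_width=17, slack=3)
Line 2: ['coffee', 'snow', 'was'] (min_width=15, slack=5)
Line 3: ['bridge', 'will', 'rain'] (min_width=16, slack=4)
Line 4: ['bridge', 'new', 'hospital'] (min_width=19, slack=1)
Line 5: ['I', 'triangle', 'machine'] (min_width=18, slack=2)
Line 6: ['architect', 'dog', 'cloud'] (min_width=19, slack=1)
Line 7: ['library', 'program', 'by'] (min_width=18, slack=2)
Line 8: ['code', 'tomato', 'red'] (min_width=15, slack=5)

Answer: coffee snow was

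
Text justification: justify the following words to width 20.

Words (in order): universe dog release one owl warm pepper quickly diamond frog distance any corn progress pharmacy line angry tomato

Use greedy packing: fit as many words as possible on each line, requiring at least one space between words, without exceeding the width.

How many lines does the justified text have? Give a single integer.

Line 1: ['universe', 'dog', 'release'] (min_width=20, slack=0)
Line 2: ['one', 'owl', 'warm', 'pepper'] (min_width=19, slack=1)
Line 3: ['quickly', 'diamond', 'frog'] (min_width=20, slack=0)
Line 4: ['distance', 'any', 'corn'] (min_width=17, slack=3)
Line 5: ['progress', 'pharmacy'] (min_width=17, slack=3)
Line 6: ['line', 'angry', 'tomato'] (min_width=17, slack=3)
Total lines: 6

Answer: 6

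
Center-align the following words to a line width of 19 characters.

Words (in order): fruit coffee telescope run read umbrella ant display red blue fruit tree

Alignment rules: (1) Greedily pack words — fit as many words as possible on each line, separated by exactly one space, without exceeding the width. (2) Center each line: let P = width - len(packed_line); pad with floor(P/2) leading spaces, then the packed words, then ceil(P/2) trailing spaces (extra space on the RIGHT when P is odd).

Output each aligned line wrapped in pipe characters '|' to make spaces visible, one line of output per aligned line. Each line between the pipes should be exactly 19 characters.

Line 1: ['fruit', 'coffee'] (min_width=12, slack=7)
Line 2: ['telescope', 'run', 'read'] (min_width=18, slack=1)
Line 3: ['umbrella', 'ant'] (min_width=12, slack=7)
Line 4: ['display', 'red', 'blue'] (min_width=16, slack=3)
Line 5: ['fruit', 'tree'] (min_width=10, slack=9)

Answer: |   fruit coffee    |
|telescope run read |
|   umbrella ant    |
| display red blue  |
|    fruit tree     |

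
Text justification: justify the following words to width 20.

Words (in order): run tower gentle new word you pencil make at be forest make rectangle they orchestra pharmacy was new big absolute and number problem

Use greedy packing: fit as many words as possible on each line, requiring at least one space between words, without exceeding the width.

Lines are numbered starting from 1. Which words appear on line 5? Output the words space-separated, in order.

Line 1: ['run', 'tower', 'gentle', 'new'] (min_width=20, slack=0)
Line 2: ['word', 'you', 'pencil', 'make'] (min_width=20, slack=0)
Line 3: ['at', 'be', 'forest', 'make'] (min_width=17, slack=3)
Line 4: ['rectangle', 'they'] (min_width=14, slack=6)
Line 5: ['orchestra', 'pharmacy'] (min_width=18, slack=2)
Line 6: ['was', 'new', 'big', 'absolute'] (min_width=20, slack=0)
Line 7: ['and', 'number', 'problem'] (min_width=18, slack=2)

Answer: orchestra pharmacy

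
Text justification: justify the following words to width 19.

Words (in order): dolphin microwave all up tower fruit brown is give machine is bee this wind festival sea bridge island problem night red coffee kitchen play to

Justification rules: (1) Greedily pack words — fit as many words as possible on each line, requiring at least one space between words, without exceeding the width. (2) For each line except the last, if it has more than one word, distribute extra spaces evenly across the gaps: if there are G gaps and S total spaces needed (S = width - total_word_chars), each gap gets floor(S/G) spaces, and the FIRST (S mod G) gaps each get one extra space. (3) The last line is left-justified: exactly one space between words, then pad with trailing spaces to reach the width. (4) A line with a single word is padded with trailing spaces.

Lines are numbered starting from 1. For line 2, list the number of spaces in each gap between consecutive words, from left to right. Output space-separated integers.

Answer: 2 1 1

Derivation:
Line 1: ['dolphin', 'microwave'] (min_width=17, slack=2)
Line 2: ['all', 'up', 'tower', 'fruit'] (min_width=18, slack=1)
Line 3: ['brown', 'is', 'give'] (min_width=13, slack=6)
Line 4: ['machine', 'is', 'bee', 'this'] (min_width=19, slack=0)
Line 5: ['wind', 'festival', 'sea'] (min_width=17, slack=2)
Line 6: ['bridge', 'island'] (min_width=13, slack=6)
Line 7: ['problem', 'night', 'red'] (min_width=17, slack=2)
Line 8: ['coffee', 'kitchen', 'play'] (min_width=19, slack=0)
Line 9: ['to'] (min_width=2, slack=17)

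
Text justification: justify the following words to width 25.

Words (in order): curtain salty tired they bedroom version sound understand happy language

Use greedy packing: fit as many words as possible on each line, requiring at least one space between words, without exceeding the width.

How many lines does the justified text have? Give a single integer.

Line 1: ['curtain', 'salty', 'tired', 'they'] (min_width=24, slack=1)
Line 2: ['bedroom', 'version', 'sound'] (min_width=21, slack=4)
Line 3: ['understand', 'happy', 'language'] (min_width=25, slack=0)
Total lines: 3

Answer: 3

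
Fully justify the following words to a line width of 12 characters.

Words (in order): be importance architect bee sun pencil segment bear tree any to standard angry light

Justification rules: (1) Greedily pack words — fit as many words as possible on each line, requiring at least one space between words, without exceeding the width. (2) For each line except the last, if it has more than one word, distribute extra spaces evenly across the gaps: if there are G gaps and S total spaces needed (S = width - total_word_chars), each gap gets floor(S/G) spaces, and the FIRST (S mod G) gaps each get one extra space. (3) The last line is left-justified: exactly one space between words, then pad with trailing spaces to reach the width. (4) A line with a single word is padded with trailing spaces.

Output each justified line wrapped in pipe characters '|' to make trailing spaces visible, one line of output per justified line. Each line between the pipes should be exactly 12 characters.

Answer: |be          |
|importance  |
|architect   |
|bee      sun|
|pencil      |
|segment bear|
|tree  any to|
|standard    |
|angry light |

Derivation:
Line 1: ['be'] (min_width=2, slack=10)
Line 2: ['importance'] (min_width=10, slack=2)
Line 3: ['architect'] (min_width=9, slack=3)
Line 4: ['bee', 'sun'] (min_width=7, slack=5)
Line 5: ['pencil'] (min_width=6, slack=6)
Line 6: ['segment', 'bear'] (min_width=12, slack=0)
Line 7: ['tree', 'any', 'to'] (min_width=11, slack=1)
Line 8: ['standard'] (min_width=8, slack=4)
Line 9: ['angry', 'light'] (min_width=11, slack=1)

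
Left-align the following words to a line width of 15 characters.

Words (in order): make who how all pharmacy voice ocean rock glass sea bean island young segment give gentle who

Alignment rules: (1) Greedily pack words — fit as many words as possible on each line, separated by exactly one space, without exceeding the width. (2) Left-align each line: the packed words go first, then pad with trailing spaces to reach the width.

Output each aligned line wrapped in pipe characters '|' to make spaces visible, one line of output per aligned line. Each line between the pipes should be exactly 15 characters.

Line 1: ['make', 'who', 'how'] (min_width=12, slack=3)
Line 2: ['all', 'pharmacy'] (min_width=12, slack=3)
Line 3: ['voice', 'ocean'] (min_width=11, slack=4)
Line 4: ['rock', 'glass', 'sea'] (min_width=14, slack=1)
Line 5: ['bean', 'island'] (min_width=11, slack=4)
Line 6: ['young', 'segment'] (min_width=13, slack=2)
Line 7: ['give', 'gentle', 'who'] (min_width=15, slack=0)

Answer: |make who how   |
|all pharmacy   |
|voice ocean    |
|rock glass sea |
|bean island    |
|young segment  |
|give gentle who|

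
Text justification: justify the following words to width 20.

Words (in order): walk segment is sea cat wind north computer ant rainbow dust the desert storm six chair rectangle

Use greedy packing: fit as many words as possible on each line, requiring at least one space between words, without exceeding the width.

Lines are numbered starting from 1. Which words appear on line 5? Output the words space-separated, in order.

Answer: storm six chair

Derivation:
Line 1: ['walk', 'segment', 'is', 'sea'] (min_width=19, slack=1)
Line 2: ['cat', 'wind', 'north'] (min_width=14, slack=6)
Line 3: ['computer', 'ant', 'rainbow'] (min_width=20, slack=0)
Line 4: ['dust', 'the', 'desert'] (min_width=15, slack=5)
Line 5: ['storm', 'six', 'chair'] (min_width=15, slack=5)
Line 6: ['rectangle'] (min_width=9, slack=11)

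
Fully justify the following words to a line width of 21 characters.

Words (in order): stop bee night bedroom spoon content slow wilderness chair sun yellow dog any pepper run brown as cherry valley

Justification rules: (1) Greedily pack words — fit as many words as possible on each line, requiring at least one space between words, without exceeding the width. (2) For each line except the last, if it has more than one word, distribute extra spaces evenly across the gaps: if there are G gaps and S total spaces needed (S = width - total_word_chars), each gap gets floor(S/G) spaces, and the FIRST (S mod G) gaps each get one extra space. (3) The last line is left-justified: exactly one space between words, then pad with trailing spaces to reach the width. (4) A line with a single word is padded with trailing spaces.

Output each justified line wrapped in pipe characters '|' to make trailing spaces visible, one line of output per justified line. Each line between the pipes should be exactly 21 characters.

Line 1: ['stop', 'bee', 'night'] (min_width=14, slack=7)
Line 2: ['bedroom', 'spoon', 'content'] (min_width=21, slack=0)
Line 3: ['slow', 'wilderness', 'chair'] (min_width=21, slack=0)
Line 4: ['sun', 'yellow', 'dog', 'any'] (min_width=18, slack=3)
Line 5: ['pepper', 'run', 'brown', 'as'] (min_width=19, slack=2)
Line 6: ['cherry', 'valley'] (min_width=13, slack=8)

Answer: |stop     bee    night|
|bedroom spoon content|
|slow wilderness chair|
|sun  yellow  dog  any|
|pepper  run  brown as|
|cherry valley        |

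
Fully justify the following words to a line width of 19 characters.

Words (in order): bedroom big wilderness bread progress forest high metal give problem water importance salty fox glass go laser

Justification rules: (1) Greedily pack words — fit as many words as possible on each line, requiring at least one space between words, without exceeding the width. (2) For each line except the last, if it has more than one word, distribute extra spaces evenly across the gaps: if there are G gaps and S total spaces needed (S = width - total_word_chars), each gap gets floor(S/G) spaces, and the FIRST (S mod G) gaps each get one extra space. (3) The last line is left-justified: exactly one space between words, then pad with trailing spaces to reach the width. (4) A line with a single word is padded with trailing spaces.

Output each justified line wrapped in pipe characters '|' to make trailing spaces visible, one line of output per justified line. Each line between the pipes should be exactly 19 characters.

Answer: |bedroom         big|
|wilderness    bread|
|progress     forest|
|high   metal   give|
|problem       water|
|importance    salty|
|fox glass go laser |

Derivation:
Line 1: ['bedroom', 'big'] (min_width=11, slack=8)
Line 2: ['wilderness', 'bread'] (min_width=16, slack=3)
Line 3: ['progress', 'forest'] (min_width=15, slack=4)
Line 4: ['high', 'metal', 'give'] (min_width=15, slack=4)
Line 5: ['problem', 'water'] (min_width=13, slack=6)
Line 6: ['importance', 'salty'] (min_width=16, slack=3)
Line 7: ['fox', 'glass', 'go', 'laser'] (min_width=18, slack=1)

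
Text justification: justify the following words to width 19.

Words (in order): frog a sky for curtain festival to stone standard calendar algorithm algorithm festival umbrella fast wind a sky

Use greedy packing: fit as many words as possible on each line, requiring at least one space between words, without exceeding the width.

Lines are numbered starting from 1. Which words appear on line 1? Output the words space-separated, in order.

Answer: frog a sky for

Derivation:
Line 1: ['frog', 'a', 'sky', 'for'] (min_width=14, slack=5)
Line 2: ['curtain', 'festival', 'to'] (min_width=19, slack=0)
Line 3: ['stone', 'standard'] (min_width=14, slack=5)
Line 4: ['calendar', 'algorithm'] (min_width=18, slack=1)
Line 5: ['algorithm', 'festival'] (min_width=18, slack=1)
Line 6: ['umbrella', 'fast', 'wind'] (min_width=18, slack=1)
Line 7: ['a', 'sky'] (min_width=5, slack=14)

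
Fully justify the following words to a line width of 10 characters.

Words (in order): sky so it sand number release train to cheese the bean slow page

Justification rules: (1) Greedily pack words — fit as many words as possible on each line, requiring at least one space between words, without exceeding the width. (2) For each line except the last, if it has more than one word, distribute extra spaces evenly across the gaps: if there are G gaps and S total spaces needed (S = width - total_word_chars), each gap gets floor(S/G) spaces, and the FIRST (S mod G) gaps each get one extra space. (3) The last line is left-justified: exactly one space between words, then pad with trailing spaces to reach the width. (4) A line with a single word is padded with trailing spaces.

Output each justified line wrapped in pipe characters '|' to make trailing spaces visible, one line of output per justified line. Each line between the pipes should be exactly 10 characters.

Line 1: ['sky', 'so', 'it'] (min_width=9, slack=1)
Line 2: ['sand'] (min_width=4, slack=6)
Line 3: ['number'] (min_width=6, slack=4)
Line 4: ['release'] (min_width=7, slack=3)
Line 5: ['train', 'to'] (min_width=8, slack=2)
Line 6: ['cheese', 'the'] (min_width=10, slack=0)
Line 7: ['bean', 'slow'] (min_width=9, slack=1)
Line 8: ['page'] (min_width=4, slack=6)

Answer: |sky  so it|
|sand      |
|number    |
|release   |
|train   to|
|cheese the|
|bean  slow|
|page      |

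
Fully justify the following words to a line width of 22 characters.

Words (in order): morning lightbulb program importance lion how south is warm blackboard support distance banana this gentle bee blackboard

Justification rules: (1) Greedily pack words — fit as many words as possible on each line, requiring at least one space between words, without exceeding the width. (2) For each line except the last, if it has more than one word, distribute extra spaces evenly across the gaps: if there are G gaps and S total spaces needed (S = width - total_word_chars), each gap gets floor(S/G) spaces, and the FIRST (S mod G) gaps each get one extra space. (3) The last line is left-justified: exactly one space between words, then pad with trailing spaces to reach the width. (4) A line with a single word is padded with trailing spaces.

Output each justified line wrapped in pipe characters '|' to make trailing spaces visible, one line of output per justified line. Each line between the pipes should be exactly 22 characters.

Line 1: ['morning', 'lightbulb'] (min_width=17, slack=5)
Line 2: ['program', 'importance'] (min_width=18, slack=4)
Line 3: ['lion', 'how', 'south', 'is', 'warm'] (min_width=22, slack=0)
Line 4: ['blackboard', 'support'] (min_width=18, slack=4)
Line 5: ['distance', 'banana', 'this'] (min_width=20, slack=2)
Line 6: ['gentle', 'bee', 'blackboard'] (min_width=21, slack=1)

Answer: |morning      lightbulb|
|program     importance|
|lion how south is warm|
|blackboard     support|
|distance  banana  this|
|gentle bee blackboard |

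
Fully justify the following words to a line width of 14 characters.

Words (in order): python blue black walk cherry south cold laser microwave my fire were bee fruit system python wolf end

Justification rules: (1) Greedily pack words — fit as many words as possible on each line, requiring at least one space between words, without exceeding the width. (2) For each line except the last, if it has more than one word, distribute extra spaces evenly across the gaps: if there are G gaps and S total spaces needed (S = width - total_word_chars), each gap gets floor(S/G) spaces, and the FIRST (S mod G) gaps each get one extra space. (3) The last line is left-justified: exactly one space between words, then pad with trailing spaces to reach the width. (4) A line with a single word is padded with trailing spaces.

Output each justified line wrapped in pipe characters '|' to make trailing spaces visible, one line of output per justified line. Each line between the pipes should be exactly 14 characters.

Line 1: ['python', 'blue'] (min_width=11, slack=3)
Line 2: ['black', 'walk'] (min_width=10, slack=4)
Line 3: ['cherry', 'south'] (min_width=12, slack=2)
Line 4: ['cold', 'laser'] (min_width=10, slack=4)
Line 5: ['microwave', 'my'] (min_width=12, slack=2)
Line 6: ['fire', 'were', 'bee'] (min_width=13, slack=1)
Line 7: ['fruit', 'system'] (min_width=12, slack=2)
Line 8: ['python', 'wolf'] (min_width=11, slack=3)
Line 9: ['end'] (min_width=3, slack=11)

Answer: |python    blue|
|black     walk|
|cherry   south|
|cold     laser|
|microwave   my|
|fire  were bee|
|fruit   system|
|python    wolf|
|end           |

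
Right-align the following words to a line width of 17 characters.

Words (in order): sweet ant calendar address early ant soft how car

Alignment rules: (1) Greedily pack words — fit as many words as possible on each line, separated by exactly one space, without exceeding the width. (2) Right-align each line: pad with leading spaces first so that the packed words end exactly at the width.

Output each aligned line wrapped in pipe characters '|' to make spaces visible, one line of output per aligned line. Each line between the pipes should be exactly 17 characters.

Line 1: ['sweet', 'ant'] (min_width=9, slack=8)
Line 2: ['calendar', 'address'] (min_width=16, slack=1)
Line 3: ['early', 'ant', 'soft'] (min_width=14, slack=3)
Line 4: ['how', 'car'] (min_width=7, slack=10)

Answer: |        sweet ant|
| calendar address|
|   early ant soft|
|          how car|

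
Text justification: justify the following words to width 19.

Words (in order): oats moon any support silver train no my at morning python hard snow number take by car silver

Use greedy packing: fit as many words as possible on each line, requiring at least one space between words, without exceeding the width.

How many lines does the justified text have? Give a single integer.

Line 1: ['oats', 'moon', 'any'] (min_width=13, slack=6)
Line 2: ['support', 'silver'] (min_width=14, slack=5)
Line 3: ['train', 'no', 'my', 'at'] (min_width=14, slack=5)
Line 4: ['morning', 'python', 'hard'] (min_width=19, slack=0)
Line 5: ['snow', 'number', 'take', 'by'] (min_width=19, slack=0)
Line 6: ['car', 'silver'] (min_width=10, slack=9)
Total lines: 6

Answer: 6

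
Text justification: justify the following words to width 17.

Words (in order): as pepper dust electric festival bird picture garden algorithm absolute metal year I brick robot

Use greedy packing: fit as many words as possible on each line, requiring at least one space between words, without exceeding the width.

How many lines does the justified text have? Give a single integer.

Answer: 7

Derivation:
Line 1: ['as', 'pepper', 'dust'] (min_width=14, slack=3)
Line 2: ['electric', 'festival'] (min_width=17, slack=0)
Line 3: ['bird', 'picture'] (min_width=12, slack=5)
Line 4: ['garden', 'algorithm'] (min_width=16, slack=1)
Line 5: ['absolute', 'metal'] (min_width=14, slack=3)
Line 6: ['year', 'I', 'brick'] (min_width=12, slack=5)
Line 7: ['robot'] (min_width=5, slack=12)
Total lines: 7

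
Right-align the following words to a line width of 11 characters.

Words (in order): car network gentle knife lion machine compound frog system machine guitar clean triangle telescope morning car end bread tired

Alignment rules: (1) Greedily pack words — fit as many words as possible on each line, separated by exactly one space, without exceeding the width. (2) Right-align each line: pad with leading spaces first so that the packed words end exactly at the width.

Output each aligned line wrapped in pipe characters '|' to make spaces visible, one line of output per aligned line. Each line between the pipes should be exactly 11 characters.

Line 1: ['car', 'network'] (min_width=11, slack=0)
Line 2: ['gentle'] (min_width=6, slack=5)
Line 3: ['knife', 'lion'] (min_width=10, slack=1)
Line 4: ['machine'] (min_width=7, slack=4)
Line 5: ['compound'] (min_width=8, slack=3)
Line 6: ['frog', 'system'] (min_width=11, slack=0)
Line 7: ['machine'] (min_width=7, slack=4)
Line 8: ['guitar'] (min_width=6, slack=5)
Line 9: ['clean'] (min_width=5, slack=6)
Line 10: ['triangle'] (min_width=8, slack=3)
Line 11: ['telescope'] (min_width=9, slack=2)
Line 12: ['morning', 'car'] (min_width=11, slack=0)
Line 13: ['end', 'bread'] (min_width=9, slack=2)
Line 14: ['tired'] (min_width=5, slack=6)

Answer: |car network|
|     gentle|
| knife lion|
|    machine|
|   compound|
|frog system|
|    machine|
|     guitar|
|      clean|
|   triangle|
|  telescope|
|morning car|
|  end bread|
|      tired|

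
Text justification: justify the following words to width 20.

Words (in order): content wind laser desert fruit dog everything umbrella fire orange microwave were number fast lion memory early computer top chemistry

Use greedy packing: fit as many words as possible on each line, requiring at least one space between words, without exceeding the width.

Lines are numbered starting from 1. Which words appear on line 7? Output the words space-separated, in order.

Answer: memory early

Derivation:
Line 1: ['content', 'wind', 'laser'] (min_width=18, slack=2)
Line 2: ['desert', 'fruit', 'dog'] (min_width=16, slack=4)
Line 3: ['everything', 'umbrella'] (min_width=19, slack=1)
Line 4: ['fire', 'orange'] (min_width=11, slack=9)
Line 5: ['microwave', 'were'] (min_width=14, slack=6)
Line 6: ['number', 'fast', 'lion'] (min_width=16, slack=4)
Line 7: ['memory', 'early'] (min_width=12, slack=8)
Line 8: ['computer', 'top'] (min_width=12, slack=8)
Line 9: ['chemistry'] (min_width=9, slack=11)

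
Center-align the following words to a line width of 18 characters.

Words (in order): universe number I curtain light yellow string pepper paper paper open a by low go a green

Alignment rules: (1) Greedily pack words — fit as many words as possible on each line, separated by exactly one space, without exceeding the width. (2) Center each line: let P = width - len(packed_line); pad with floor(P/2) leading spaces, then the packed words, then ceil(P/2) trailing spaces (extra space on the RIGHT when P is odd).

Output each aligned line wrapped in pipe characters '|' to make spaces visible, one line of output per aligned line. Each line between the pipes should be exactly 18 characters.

Answer: |universe number I |
|  curtain light   |
|  yellow string   |
|pepper paper paper|
|open a by low go a|
|      green       |

Derivation:
Line 1: ['universe', 'number', 'I'] (min_width=17, slack=1)
Line 2: ['curtain', 'light'] (min_width=13, slack=5)
Line 3: ['yellow', 'string'] (min_width=13, slack=5)
Line 4: ['pepper', 'paper', 'paper'] (min_width=18, slack=0)
Line 5: ['open', 'a', 'by', 'low', 'go', 'a'] (min_width=18, slack=0)
Line 6: ['green'] (min_width=5, slack=13)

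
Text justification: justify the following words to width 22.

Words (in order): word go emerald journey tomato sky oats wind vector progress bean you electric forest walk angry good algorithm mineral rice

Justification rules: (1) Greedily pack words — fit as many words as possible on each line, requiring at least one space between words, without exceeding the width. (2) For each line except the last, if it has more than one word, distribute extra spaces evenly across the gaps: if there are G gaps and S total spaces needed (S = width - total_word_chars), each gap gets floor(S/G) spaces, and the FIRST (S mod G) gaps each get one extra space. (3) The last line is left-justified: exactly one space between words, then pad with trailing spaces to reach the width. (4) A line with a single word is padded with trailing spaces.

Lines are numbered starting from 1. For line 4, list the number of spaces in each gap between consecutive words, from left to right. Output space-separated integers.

Answer: 4 3

Derivation:
Line 1: ['word', 'go', 'emerald'] (min_width=15, slack=7)
Line 2: ['journey', 'tomato', 'sky'] (min_width=18, slack=4)
Line 3: ['oats', 'wind', 'vector'] (min_width=16, slack=6)
Line 4: ['progress', 'bean', 'you'] (min_width=17, slack=5)
Line 5: ['electric', 'forest', 'walk'] (min_width=20, slack=2)
Line 6: ['angry', 'good', 'algorithm'] (min_width=20, slack=2)
Line 7: ['mineral', 'rice'] (min_width=12, slack=10)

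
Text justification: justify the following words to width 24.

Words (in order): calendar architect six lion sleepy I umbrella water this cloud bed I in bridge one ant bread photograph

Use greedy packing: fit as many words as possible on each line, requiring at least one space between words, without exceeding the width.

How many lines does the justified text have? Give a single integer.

Line 1: ['calendar', 'architect', 'six'] (min_width=22, slack=2)
Line 2: ['lion', 'sleepy', 'I', 'umbrella'] (min_width=22, slack=2)
Line 3: ['water', 'this', 'cloud', 'bed', 'I'] (min_width=22, slack=2)
Line 4: ['in', 'bridge', 'one', 'ant', 'bread'] (min_width=23, slack=1)
Line 5: ['photograph'] (min_width=10, slack=14)
Total lines: 5

Answer: 5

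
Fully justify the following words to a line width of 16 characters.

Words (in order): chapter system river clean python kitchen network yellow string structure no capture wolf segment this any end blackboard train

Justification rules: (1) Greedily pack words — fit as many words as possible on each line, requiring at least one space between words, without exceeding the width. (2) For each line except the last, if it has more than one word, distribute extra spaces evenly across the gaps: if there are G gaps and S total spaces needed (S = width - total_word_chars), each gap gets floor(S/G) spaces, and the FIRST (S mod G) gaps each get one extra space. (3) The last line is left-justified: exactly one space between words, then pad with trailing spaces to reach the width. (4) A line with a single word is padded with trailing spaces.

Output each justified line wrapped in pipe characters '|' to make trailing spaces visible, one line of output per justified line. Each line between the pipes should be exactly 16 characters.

Answer: |chapter   system|
|river      clean|
|python   kitchen|
|network   yellow|
|string structure|
|no  capture wolf|
|segment this any|
|end   blackboard|
|train           |

Derivation:
Line 1: ['chapter', 'system'] (min_width=14, slack=2)
Line 2: ['river', 'clean'] (min_width=11, slack=5)
Line 3: ['python', 'kitchen'] (min_width=14, slack=2)
Line 4: ['network', 'yellow'] (min_width=14, slack=2)
Line 5: ['string', 'structure'] (min_width=16, slack=0)
Line 6: ['no', 'capture', 'wolf'] (min_width=15, slack=1)
Line 7: ['segment', 'this', 'any'] (min_width=16, slack=0)
Line 8: ['end', 'blackboard'] (min_width=14, slack=2)
Line 9: ['train'] (min_width=5, slack=11)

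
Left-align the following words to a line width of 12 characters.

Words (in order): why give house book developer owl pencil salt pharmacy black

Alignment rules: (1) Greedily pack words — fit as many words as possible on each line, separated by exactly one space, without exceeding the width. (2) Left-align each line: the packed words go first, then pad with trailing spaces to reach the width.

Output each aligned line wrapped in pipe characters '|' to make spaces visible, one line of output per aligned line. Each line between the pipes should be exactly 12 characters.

Line 1: ['why', 'give'] (min_width=8, slack=4)
Line 2: ['house', 'book'] (min_width=10, slack=2)
Line 3: ['developer'] (min_width=9, slack=3)
Line 4: ['owl', 'pencil'] (min_width=10, slack=2)
Line 5: ['salt'] (min_width=4, slack=8)
Line 6: ['pharmacy'] (min_width=8, slack=4)
Line 7: ['black'] (min_width=5, slack=7)

Answer: |why give    |
|house book  |
|developer   |
|owl pencil  |
|salt        |
|pharmacy    |
|black       |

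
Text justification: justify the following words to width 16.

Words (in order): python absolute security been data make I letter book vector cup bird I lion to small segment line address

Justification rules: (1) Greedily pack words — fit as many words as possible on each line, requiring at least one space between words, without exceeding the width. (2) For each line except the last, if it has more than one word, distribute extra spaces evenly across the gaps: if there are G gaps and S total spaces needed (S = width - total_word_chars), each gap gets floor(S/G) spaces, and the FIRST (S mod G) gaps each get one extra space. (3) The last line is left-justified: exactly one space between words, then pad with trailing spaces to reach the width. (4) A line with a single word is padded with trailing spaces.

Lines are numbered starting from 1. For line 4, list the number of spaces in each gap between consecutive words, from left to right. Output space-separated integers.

Answer: 6

Derivation:
Line 1: ['python', 'absolute'] (min_width=15, slack=1)
Line 2: ['security', 'been'] (min_width=13, slack=3)
Line 3: ['data', 'make', 'I'] (min_width=11, slack=5)
Line 4: ['letter', 'book'] (min_width=11, slack=5)
Line 5: ['vector', 'cup', 'bird'] (min_width=15, slack=1)
Line 6: ['I', 'lion', 'to', 'small'] (min_width=15, slack=1)
Line 7: ['segment', 'line'] (min_width=12, slack=4)
Line 8: ['address'] (min_width=7, slack=9)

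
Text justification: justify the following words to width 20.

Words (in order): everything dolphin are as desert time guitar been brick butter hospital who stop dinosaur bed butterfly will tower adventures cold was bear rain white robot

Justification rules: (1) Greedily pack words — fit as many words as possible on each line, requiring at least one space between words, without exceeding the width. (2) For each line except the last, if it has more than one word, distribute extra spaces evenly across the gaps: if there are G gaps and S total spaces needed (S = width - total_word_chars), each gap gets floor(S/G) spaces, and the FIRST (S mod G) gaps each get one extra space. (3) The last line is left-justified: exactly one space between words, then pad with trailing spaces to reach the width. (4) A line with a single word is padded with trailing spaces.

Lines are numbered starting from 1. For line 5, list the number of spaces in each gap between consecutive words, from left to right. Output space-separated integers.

Line 1: ['everything', 'dolphin'] (min_width=18, slack=2)
Line 2: ['are', 'as', 'desert', 'time'] (min_width=18, slack=2)
Line 3: ['guitar', 'been', 'brick'] (min_width=17, slack=3)
Line 4: ['butter', 'hospital', 'who'] (min_width=19, slack=1)
Line 5: ['stop', 'dinosaur', 'bed'] (min_width=17, slack=3)
Line 6: ['butterfly', 'will', 'tower'] (min_width=20, slack=0)
Line 7: ['adventures', 'cold', 'was'] (min_width=19, slack=1)
Line 8: ['bear', 'rain', 'white'] (min_width=15, slack=5)
Line 9: ['robot'] (min_width=5, slack=15)

Answer: 3 2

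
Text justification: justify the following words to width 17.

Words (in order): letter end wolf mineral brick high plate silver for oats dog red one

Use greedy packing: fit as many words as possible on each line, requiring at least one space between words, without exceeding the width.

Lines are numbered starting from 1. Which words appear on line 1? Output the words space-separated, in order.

Line 1: ['letter', 'end', 'wolf'] (min_width=15, slack=2)
Line 2: ['mineral', 'brick'] (min_width=13, slack=4)
Line 3: ['high', 'plate', 'silver'] (min_width=17, slack=0)
Line 4: ['for', 'oats', 'dog', 'red'] (min_width=16, slack=1)
Line 5: ['one'] (min_width=3, slack=14)

Answer: letter end wolf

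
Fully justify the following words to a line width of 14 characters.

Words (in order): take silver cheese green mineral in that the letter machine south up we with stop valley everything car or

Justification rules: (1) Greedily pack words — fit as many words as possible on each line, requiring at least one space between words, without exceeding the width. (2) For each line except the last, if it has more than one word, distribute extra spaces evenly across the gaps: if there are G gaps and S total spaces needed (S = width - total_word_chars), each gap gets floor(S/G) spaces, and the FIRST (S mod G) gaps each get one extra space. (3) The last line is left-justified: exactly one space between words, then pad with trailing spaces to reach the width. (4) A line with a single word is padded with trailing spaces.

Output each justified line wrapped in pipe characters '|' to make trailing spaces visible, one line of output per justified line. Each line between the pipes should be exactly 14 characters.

Line 1: ['take', 'silver'] (min_width=11, slack=3)
Line 2: ['cheese', 'green'] (min_width=12, slack=2)
Line 3: ['mineral', 'in'] (min_width=10, slack=4)
Line 4: ['that', 'the'] (min_width=8, slack=6)
Line 5: ['letter', 'machine'] (min_width=14, slack=0)
Line 6: ['south', 'up', 'we'] (min_width=11, slack=3)
Line 7: ['with', 'stop'] (min_width=9, slack=5)
Line 8: ['valley'] (min_width=6, slack=8)
Line 9: ['everything', 'car'] (min_width=14, slack=0)
Line 10: ['or'] (min_width=2, slack=12)

Answer: |take    silver|
|cheese   green|
|mineral     in|
|that       the|
|letter machine|
|south   up  we|
|with      stop|
|valley        |
|everything car|
|or            |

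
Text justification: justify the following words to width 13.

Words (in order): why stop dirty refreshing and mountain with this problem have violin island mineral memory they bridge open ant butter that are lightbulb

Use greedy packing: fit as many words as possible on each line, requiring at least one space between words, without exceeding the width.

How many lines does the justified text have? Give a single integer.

Line 1: ['why', 'stop'] (min_width=8, slack=5)
Line 2: ['dirty'] (min_width=5, slack=8)
Line 3: ['refreshing'] (min_width=10, slack=3)
Line 4: ['and', 'mountain'] (min_width=12, slack=1)
Line 5: ['with', 'this'] (min_width=9, slack=4)
Line 6: ['problem', 'have'] (min_width=12, slack=1)
Line 7: ['violin', 'island'] (min_width=13, slack=0)
Line 8: ['mineral'] (min_width=7, slack=6)
Line 9: ['memory', 'they'] (min_width=11, slack=2)
Line 10: ['bridge', 'open'] (min_width=11, slack=2)
Line 11: ['ant', 'butter'] (min_width=10, slack=3)
Line 12: ['that', 'are'] (min_width=8, slack=5)
Line 13: ['lightbulb'] (min_width=9, slack=4)
Total lines: 13

Answer: 13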